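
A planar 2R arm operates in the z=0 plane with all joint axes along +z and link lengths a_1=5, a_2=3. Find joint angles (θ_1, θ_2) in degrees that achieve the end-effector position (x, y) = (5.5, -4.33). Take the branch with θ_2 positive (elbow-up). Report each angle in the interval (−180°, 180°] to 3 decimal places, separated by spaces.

-60.000 60.002

cos θ_2 = (48.9989−5²−3²)/(2·5·3) = 0.5000; θ_2 = 60.0024° (elbow-up)
β = atan2(-4.3300,5.5000) = -38.2124°; ψ = atan2(2.5981,6.4999) = 21.7876°
θ_1 = β − ψ = -60.0000°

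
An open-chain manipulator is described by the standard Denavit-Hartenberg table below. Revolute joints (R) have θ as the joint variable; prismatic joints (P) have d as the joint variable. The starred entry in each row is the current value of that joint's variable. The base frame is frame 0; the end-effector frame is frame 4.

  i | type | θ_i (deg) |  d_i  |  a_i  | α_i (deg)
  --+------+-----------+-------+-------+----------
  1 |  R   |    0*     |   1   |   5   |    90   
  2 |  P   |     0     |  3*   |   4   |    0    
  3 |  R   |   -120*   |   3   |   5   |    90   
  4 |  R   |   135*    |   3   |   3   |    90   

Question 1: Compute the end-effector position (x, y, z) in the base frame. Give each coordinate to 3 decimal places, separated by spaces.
after link 1: o_1 = (5.0000, 0.0000, 1.0000)
after link 2: o_2 = (9.0000, -3.0000, 1.0000)
after link 3: o_3 = (6.5000, -6.0000, -3.3301)
after link 4: o_4 = (4.9626, -8.1213, 0.0070)

4.963 -8.121 0.007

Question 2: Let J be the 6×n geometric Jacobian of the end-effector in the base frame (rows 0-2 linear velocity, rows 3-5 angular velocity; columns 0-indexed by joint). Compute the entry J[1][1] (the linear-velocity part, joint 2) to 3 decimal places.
prismatic axis z_1 = (0.0000,-1.0000,0.0000)
J_v[:, 1] = z_1; J_ω[:, 1] = (0,0,0)
entry J[1][1] = -1.0000

-1.000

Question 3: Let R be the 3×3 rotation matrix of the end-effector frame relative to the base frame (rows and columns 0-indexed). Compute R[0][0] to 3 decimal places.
0.354

End-effector x-axis (col 0 of R) = (0.3536,-0.7071,0.6124)
R[0][0] = 0.3536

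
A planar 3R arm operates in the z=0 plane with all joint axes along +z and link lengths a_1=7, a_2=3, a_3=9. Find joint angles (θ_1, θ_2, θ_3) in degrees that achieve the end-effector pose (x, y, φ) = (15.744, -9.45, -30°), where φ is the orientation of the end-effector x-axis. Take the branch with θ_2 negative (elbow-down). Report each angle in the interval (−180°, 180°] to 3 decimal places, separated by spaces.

-18.818 -44.994 33.812

wrist centre = target − a_3·(cos φ, sin φ) = (7.9498, -4.9500)
cos θ_2 = (87.7014−7²−3²)/(2·7·3) = 0.7072; θ_2 = -44.9944° (elbow-down)
β = atan2(-4.9500,7.9498) = -31.9088°; ψ = atan2(-2.1211,9.1215) = -13.0909°
θ_1 = β − ψ = -18.8180°
θ_3 = φ − θ_1 − θ_2 = 33.8124° (wrapped to (-180°,180°])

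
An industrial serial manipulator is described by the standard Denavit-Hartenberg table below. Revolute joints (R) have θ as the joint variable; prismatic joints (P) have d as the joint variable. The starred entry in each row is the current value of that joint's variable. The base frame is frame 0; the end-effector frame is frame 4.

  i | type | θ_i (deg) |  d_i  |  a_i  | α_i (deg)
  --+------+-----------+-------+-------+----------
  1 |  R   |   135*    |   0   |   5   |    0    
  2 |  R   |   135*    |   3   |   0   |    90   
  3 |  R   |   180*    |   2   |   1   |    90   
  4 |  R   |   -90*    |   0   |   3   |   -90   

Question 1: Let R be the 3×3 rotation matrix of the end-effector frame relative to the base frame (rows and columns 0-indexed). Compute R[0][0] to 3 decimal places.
1.000

End-effector x-axis (col 0 of R) = (1.0000,-0.0000,0.0000)
R[0][0] = 1.0000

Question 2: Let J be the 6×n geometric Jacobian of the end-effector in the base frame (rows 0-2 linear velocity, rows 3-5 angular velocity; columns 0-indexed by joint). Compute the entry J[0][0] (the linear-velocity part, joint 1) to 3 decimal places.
-4.536

axis z_0 = ẑ; lever o_n−o_0 = (-2.5355,4.5355,3.0000)
cross product → J_v[:, 0] = (-4.5355,-2.5355,0.0000)
J_ω[:, 0] = z_0
entry J[0][0] = -4.5355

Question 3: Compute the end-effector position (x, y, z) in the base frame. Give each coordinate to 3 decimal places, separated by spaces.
-2.536 4.536 3.000

after link 1: o_1 = (-3.5355, 3.5355, 0.0000)
after link 2: o_2 = (-3.5355, 3.5355, 3.0000)
after link 3: o_3 = (-5.5355, 4.5355, 3.0000)
after link 4: o_4 = (-2.5355, 4.5355, 3.0000)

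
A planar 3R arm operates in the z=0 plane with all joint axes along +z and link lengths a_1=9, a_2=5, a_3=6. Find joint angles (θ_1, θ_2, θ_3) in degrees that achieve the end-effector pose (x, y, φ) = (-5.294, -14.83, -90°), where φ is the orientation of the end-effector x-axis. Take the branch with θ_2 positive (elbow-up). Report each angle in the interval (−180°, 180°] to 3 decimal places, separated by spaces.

-150.000 90.003 -30.003

wrist centre = target − a_3·(cos φ, sin φ) = (-5.2940, -8.8300)
cos θ_2 = (105.9953−9²−5²)/(2·9·5) = -0.0001; θ_2 = 90.0030° (elbow-up)
β = atan2(-8.8300,-5.2940) = -120.9447°; ψ = atan2(5.0000,8.9997) = 29.0553°
θ_1 = β − ψ = -150.0000°
θ_3 = φ − θ_1 − θ_2 = -30.0030° (wrapped to (-180°,180°])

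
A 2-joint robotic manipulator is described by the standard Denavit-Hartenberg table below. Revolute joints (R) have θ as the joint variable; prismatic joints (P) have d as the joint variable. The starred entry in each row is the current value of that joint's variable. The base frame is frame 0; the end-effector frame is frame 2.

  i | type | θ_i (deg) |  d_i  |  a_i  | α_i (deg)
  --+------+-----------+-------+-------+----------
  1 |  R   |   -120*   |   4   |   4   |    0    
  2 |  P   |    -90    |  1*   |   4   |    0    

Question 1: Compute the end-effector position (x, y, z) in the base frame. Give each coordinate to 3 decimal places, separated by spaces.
-5.464 -1.464 5.000

after link 1: o_1 = (-2.0000, -3.4641, 4.0000)
after link 2: o_2 = (-5.4641, -1.4641, 5.0000)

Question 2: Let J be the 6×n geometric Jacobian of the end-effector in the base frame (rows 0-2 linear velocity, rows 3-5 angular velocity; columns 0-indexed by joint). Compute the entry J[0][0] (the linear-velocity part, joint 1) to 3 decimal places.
1.464

axis z_0 = ẑ; lever o_n−o_0 = (-5.4641,-1.4641,5.0000)
cross product → J_v[:, 0] = (1.4641,-5.4641,0.0000)
J_ω[:, 0] = z_0
entry J[0][0] = 1.4641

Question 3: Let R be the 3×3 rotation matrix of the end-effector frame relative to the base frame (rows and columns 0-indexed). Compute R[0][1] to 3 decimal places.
-0.500

End-effector y-axis (col 1 of R) = (-0.5000,-0.8660,0.0000)
R[0][1] = -0.5000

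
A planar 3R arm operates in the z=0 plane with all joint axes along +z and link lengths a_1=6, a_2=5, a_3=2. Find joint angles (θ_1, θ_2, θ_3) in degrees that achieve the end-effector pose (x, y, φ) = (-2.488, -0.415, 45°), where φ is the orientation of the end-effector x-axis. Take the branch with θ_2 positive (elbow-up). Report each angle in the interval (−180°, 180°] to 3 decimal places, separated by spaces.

149.994 135.000 120.006

wrist centre = target − a_3·(cos φ, sin φ) = (-3.9022, -1.8292)
cos θ_2 = (18.5733−6²−5²)/(2·6·5) = -0.7071; θ_2 = 135.0004° (elbow-up)
β = atan2(-1.8292,-3.9022) = -154.8846°; ψ = atan2(3.5355,2.4644) = 55.1214°
θ_1 = β − ψ = -210.0060°
θ_3 = φ − θ_1 − θ_2 = 120.0056° (wrapped to (-180°,180°])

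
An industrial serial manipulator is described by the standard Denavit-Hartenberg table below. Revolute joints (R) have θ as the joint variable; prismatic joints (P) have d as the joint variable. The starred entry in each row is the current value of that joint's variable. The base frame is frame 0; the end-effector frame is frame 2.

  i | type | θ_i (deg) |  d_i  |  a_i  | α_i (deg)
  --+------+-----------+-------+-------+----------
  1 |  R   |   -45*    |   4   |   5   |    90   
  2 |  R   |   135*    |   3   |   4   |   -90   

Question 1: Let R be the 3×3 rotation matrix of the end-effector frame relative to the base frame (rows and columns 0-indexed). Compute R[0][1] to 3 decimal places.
0.707

End-effector y-axis (col 1 of R) = (0.7071,0.7071,-0.0000)
R[0][1] = 0.7071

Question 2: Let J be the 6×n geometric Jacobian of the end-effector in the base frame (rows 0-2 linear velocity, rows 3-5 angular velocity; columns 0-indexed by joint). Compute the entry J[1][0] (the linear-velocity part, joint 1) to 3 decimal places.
-0.586

axis z_0 = ẑ; lever o_n−o_0 = (-0.5858,-3.6569,6.8284)
cross product → J_v[:, 0] = (3.6569,-0.5858,0.0000)
J_ω[:, 0] = z_0
entry J[1][0] = -0.5858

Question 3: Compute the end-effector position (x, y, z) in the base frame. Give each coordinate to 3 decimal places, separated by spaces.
after link 1: o_1 = (3.5355, -3.5355, 4.0000)
after link 2: o_2 = (-0.5858, -3.6569, 6.8284)

-0.586 -3.657 6.828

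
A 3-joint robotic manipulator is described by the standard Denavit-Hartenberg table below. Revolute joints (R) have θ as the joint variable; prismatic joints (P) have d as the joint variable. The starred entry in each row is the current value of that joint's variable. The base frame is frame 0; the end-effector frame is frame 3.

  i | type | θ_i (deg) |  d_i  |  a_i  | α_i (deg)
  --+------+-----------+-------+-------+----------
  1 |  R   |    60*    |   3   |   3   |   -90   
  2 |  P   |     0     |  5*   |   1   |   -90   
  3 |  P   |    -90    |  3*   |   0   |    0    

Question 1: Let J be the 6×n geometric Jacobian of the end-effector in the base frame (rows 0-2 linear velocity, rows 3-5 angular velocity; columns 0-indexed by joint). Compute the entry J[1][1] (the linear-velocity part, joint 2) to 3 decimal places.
0.500

prismatic axis z_1 = (-0.8660,0.5000,0.0000)
J_v[:, 1] = z_1; J_ω[:, 1] = (0,0,0)
entry J[1][1] = 0.5000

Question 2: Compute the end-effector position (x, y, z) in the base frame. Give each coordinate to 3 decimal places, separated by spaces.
after link 1: o_1 = (1.5000, 2.5981, 3.0000)
after link 2: o_2 = (-2.3301, 5.9641, 3.0000)
after link 3: o_3 = (-2.3301, 5.9641, 0.0000)

-2.330 5.964 0.000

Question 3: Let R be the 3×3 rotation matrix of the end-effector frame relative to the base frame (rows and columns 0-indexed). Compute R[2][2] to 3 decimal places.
End-effector z-axis (col 2 of R) = (-0.0000,0.0000,-1.0000)
R[2][2] = -1.0000

-1.000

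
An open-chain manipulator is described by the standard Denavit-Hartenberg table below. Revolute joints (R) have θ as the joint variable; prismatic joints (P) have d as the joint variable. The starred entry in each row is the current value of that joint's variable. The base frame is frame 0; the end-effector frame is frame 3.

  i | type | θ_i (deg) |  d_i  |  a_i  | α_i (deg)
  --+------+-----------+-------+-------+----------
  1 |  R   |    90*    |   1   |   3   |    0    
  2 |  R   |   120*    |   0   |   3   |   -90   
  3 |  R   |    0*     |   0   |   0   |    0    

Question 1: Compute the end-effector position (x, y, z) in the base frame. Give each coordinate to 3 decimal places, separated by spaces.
-2.598 1.500 1.000

after link 1: o_1 = (0.0000, 3.0000, 1.0000)
after link 2: o_2 = (-2.5981, 1.5000, 1.0000)
after link 3: o_3 = (-2.5981, 1.5000, 1.0000)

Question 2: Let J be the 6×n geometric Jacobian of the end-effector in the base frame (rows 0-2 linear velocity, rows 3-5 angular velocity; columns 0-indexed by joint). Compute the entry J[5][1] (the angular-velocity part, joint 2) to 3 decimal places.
1.000

axis z_1 = (0.0000,0.0000,1.0000); lever o_n−o_1 = (-2.5981,-1.5000,0.0000)
cross product → J_v[:, 1] = (1.5000,-2.5981,0.0000)
J_ω[:, 1] = z_1
entry J[5][1] = 1.0000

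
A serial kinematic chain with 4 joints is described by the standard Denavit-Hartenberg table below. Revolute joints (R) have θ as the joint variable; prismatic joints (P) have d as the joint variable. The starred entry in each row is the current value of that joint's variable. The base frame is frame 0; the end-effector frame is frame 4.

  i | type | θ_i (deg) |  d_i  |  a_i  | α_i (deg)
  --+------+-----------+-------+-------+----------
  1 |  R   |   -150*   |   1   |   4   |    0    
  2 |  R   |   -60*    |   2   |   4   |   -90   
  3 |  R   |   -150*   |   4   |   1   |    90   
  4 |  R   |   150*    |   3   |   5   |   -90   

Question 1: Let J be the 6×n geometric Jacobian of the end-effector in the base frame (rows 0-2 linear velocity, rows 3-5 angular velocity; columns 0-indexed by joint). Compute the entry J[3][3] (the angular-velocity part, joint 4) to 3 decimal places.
axis z_3 = (0.4330,-0.2500,-0.8660); lever o_n−o_3 = (-3.1986,-1.0401,-4.7631)
cross product → J_v[:, 3] = (0.2901,4.8325,-1.2500)
J_ω[:, 3] = z_3
entry J[3][3] = 0.4330

0.433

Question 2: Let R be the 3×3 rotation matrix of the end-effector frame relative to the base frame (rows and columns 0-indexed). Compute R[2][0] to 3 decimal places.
End-effector x-axis (col 0 of R) = (-0.8995,-0.0580,-0.4330)
R[2][0] = -0.4330

-0.433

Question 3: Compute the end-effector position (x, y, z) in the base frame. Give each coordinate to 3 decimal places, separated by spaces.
after link 1: o_1 = (-3.4641, -2.0000, 1.0000)
after link 2: o_2 = (-6.9282, 0.0000, 3.0000)
after link 3: o_3 = (-8.1782, -3.8971, 3.5000)
after link 4: o_4 = (-11.3768, -4.9372, -1.2631)

-11.377 -4.937 -1.263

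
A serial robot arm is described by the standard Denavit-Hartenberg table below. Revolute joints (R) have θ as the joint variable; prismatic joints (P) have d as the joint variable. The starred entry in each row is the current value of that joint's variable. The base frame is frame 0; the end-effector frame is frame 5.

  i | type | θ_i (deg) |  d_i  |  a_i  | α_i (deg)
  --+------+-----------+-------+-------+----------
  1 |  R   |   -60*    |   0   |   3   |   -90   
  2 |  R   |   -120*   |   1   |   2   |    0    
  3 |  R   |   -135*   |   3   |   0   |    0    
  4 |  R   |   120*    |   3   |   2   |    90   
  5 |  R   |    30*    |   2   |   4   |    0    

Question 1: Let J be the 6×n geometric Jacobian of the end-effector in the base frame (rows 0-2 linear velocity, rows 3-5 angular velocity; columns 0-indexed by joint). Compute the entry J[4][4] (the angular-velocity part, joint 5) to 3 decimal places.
0.612

axis z_4 = (-0.3536,0.6124,-0.7071); lever o_n−o_4 = (-0.1998,4.3461,1.0353)
cross product → J_v[:, 4] = (3.7071,0.5073,-1.4142)
J_ω[:, 4] = z_4
entry J[4][4] = 0.6124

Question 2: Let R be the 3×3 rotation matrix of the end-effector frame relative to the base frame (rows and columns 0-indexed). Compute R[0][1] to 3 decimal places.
End-effector y-axis (col 1 of R) = (0.9268,0.1268,-0.3536)
R[0][1] = 0.9268

0.927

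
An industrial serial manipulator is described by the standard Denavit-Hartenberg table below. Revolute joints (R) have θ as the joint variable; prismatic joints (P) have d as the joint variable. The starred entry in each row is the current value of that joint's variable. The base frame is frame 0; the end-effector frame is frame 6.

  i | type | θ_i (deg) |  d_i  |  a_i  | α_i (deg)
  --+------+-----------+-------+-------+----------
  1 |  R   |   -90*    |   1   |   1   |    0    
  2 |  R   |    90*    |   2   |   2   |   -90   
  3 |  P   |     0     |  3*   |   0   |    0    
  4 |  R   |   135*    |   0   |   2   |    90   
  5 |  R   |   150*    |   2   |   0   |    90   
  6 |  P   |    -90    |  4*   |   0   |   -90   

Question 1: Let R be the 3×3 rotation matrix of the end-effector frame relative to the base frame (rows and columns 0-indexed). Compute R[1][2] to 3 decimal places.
0.500

End-effector z-axis (col 2 of R) = (0.6124,0.5000,0.6124)
R[1][2] = 0.5000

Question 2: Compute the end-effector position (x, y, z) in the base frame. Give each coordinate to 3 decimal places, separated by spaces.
0.586 5.464 -1.243

after link 1: o_1 = (0.0000, -1.0000, 1.0000)
after link 2: o_2 = (2.0000, -1.0000, 3.0000)
after link 3: o_3 = (2.0000, 2.0000, 3.0000)
after link 4: o_4 = (0.5858, 2.0000, 1.5858)
after link 5: o_5 = (2.0000, 2.0000, 0.1716)
after link 6: o_6 = (0.5858, 5.4641, -1.2426)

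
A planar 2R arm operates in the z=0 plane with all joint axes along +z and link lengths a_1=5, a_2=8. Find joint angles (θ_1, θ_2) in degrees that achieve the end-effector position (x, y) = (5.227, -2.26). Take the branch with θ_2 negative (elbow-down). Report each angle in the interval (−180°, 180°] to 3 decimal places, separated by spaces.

cos θ_2 = (32.4291−5²−8²)/(2·5·8) = -0.7071; θ_2 = -135.0024° (elbow-down)
β = atan2(-2.2600,5.2270) = -23.3822°; ψ = atan2(-5.6566,-0.6571) = -96.6259°
θ_1 = β − ψ = 73.2437°

73.244 -135.002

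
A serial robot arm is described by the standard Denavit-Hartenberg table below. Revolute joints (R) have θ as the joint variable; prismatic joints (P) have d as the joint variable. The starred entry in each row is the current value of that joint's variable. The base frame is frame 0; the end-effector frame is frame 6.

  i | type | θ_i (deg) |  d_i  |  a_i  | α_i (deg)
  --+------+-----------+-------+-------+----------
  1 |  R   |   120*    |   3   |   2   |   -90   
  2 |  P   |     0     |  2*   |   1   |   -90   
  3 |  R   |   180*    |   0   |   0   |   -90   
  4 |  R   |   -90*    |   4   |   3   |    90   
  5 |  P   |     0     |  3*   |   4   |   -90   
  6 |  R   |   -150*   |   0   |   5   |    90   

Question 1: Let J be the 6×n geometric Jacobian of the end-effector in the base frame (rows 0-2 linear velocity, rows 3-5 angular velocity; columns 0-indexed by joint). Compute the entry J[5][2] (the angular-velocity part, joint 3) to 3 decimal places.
-1.000

axis z_2 = (-0.0000,-0.0000,-1.0000); lever o_n−o_2 = (-6.2141,2.7631,-2.6699)
cross product → J_v[:, 2] = (2.7631,6.2141,-0.0000)
J_ω[:, 2] = z_2
entry J[5][2] = -1.0000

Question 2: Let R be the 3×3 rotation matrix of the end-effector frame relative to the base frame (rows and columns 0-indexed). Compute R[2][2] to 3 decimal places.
0.500

End-effector z-axis (col 2 of R) = (0.4330,-0.7500,0.5000)
R[2][2] = 0.5000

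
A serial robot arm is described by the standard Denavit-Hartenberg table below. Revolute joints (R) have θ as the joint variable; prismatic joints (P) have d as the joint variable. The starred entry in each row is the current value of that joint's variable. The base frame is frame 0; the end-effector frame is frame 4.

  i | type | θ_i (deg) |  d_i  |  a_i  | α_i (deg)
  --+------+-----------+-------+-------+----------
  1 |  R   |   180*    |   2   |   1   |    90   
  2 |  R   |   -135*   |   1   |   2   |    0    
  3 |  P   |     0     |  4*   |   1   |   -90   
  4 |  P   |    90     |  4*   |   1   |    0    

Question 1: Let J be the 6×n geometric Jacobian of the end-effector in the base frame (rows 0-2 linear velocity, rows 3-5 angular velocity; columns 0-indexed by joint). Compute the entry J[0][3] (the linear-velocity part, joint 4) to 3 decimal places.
prismatic axis z_3 = (-0.7071,0.0000,-0.7071)
J_v[:, 3] = z_3; J_ω[:, 3] = (0,0,0)
entry J[0][3] = -0.7071

-0.707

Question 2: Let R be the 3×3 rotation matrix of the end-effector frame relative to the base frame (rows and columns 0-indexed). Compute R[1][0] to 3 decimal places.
End-effector x-axis (col 0 of R) = (-0.0000,-1.0000,-0.0000)
R[1][0] = -1.0000

-1.000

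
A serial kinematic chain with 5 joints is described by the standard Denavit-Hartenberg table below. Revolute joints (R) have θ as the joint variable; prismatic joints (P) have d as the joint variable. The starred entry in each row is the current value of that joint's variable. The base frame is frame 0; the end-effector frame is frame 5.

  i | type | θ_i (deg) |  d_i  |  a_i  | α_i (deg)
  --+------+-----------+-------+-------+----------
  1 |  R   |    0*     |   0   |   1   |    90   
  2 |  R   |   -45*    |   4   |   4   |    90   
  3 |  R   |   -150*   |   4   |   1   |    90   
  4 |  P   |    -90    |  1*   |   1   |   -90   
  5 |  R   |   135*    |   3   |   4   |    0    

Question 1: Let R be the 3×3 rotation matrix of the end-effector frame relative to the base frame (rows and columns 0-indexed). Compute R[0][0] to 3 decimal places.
-0.250

End-effector x-axis (col 0 of R) = (-0.2500,0.6124,-0.7500)
R[0][0] = -0.2500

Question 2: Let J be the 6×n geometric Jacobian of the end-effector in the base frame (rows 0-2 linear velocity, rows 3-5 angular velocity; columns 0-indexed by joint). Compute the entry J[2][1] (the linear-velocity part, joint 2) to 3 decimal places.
axis z_1 = (0.0000,-1.0000,0.0000); lever o_n−o_1 = (-3.0959,-0.4165,-5.1467)
cross product → J_v[:, 1] = (5.1467,-0.0000,-3.0959)
J_ω[:, 1] = z_1
entry J[2][1] = -3.0959

-3.096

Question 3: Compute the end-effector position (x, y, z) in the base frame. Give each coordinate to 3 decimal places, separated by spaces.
after link 1: o_1 = (1.0000, 0.0000, 0.0000)
after link 2: o_2 = (3.8284, -4.0000, -2.8284)
after link 3: o_3 = (0.3876, -3.5000, -5.0445)
after link 4: o_4 = (0.7412, -4.3660, -3.9838)
after link 5: o_5 = (-2.0959, -0.4165, -5.1467)

-2.096 -0.417 -5.147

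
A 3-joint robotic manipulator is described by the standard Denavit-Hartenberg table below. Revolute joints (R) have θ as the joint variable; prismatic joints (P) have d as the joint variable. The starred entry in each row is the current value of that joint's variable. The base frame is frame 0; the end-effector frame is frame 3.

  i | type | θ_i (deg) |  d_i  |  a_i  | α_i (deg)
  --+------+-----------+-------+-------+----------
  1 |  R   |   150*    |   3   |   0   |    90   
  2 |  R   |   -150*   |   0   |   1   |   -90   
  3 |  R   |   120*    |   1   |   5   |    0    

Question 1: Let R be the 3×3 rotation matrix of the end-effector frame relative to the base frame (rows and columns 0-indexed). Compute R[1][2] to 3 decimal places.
0.250

End-effector z-axis (col 2 of R) = (-0.4330,0.2500,-0.8660)
R[1][2] = 0.2500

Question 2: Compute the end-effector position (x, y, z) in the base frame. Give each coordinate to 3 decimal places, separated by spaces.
-3.723 -2.850 2.884

after link 1: o_1 = (0.0000, 0.0000, 3.0000)
after link 2: o_2 = (0.7500, -0.4330, 2.5000)
after link 3: o_3 = (-3.7231, -2.8505, 2.8840)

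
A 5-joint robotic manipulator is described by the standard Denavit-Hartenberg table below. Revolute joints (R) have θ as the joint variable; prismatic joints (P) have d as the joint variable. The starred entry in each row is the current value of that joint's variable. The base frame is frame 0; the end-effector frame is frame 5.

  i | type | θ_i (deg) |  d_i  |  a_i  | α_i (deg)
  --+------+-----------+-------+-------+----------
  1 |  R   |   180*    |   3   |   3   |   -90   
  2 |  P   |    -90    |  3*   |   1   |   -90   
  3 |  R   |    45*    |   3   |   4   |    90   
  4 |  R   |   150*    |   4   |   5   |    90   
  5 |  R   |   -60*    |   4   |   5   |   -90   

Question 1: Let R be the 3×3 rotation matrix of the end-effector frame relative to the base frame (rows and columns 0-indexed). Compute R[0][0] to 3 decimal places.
End-effector x-axis (col 0 of R) = (-0.2500,0.3062,-0.9186)
R[0][0] = -0.2500

-0.250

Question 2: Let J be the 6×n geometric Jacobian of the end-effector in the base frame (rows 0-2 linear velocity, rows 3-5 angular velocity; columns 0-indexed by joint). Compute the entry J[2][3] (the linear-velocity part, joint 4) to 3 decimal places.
-5.101

axis z_3 = (-0.0000,-0.7071,0.7071); lever o_n−o_3 = (-7.2141,-2.9451,-3.4120)
cross product → J_v[:, 3] = (4.4952,-5.1011,-5.1011)
J_ω[:, 3] = z_3
entry J[2][3] = -5.1011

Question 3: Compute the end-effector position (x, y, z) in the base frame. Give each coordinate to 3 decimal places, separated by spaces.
-13.214 -3.117 3.416

after link 1: o_1 = (-3.0000, 0.0000, 3.0000)
after link 2: o_2 = (-3.0000, -3.0000, 4.0000)
after link 3: o_3 = (-6.0000, -0.1716, 6.8284)
after link 4: o_4 = (-8.5000, -6.0619, 6.5950)
after link 5: o_5 = (-13.2141, -3.1167, 3.4164)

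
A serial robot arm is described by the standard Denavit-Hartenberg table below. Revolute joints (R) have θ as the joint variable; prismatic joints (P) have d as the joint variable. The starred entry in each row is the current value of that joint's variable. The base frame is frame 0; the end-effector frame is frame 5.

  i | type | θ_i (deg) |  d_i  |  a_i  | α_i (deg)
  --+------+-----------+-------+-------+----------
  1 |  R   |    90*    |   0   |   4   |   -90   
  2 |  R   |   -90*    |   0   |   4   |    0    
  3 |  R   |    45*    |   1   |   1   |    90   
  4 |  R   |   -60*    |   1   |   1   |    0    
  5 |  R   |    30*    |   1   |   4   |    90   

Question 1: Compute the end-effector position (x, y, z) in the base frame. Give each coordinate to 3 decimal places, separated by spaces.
after link 1: o_1 = (0.0000, 4.0000, 0.0000)
after link 2: o_2 = (0.0000, 4.0000, 4.0000)
after link 3: o_3 = (-1.0000, 4.7071, 4.7071)
after link 4: o_4 = (-0.1340, 4.3536, 5.7678)
after link 5: o_5 = (1.8660, 6.0959, 8.9244)

1.866 6.096 8.924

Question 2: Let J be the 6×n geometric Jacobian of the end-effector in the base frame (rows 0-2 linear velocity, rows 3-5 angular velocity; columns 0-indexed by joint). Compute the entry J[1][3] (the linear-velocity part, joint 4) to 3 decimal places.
axis z_3 = (-0.0000,-0.7071,0.7071); lever o_n−o_3 = (2.8660,1.3888,4.2173)
cross product → J_v[:, 3] = (-3.9641,2.0266,2.0266)
J_ω[:, 3] = z_3
entry J[1][3] = 2.0266

2.027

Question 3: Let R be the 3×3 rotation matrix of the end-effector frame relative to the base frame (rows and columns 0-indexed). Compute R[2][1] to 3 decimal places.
End-effector y-axis (col 1 of R) = (-0.0000,-0.7071,0.7071)
R[2][1] = 0.7071

0.707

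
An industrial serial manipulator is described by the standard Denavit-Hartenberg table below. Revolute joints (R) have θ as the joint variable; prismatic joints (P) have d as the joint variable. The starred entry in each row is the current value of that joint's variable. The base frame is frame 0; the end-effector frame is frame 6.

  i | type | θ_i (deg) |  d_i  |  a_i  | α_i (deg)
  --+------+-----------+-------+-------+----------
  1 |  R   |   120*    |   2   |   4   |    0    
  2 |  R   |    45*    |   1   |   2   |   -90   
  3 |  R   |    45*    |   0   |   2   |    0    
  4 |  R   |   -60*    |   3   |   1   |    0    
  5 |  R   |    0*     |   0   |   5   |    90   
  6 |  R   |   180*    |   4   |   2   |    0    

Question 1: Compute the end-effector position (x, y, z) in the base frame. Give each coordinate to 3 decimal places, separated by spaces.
-8.806 2.182 6.485

after link 1: o_1 = (-2.0000, 3.4641, 2.0000)
after link 2: o_2 = (-3.9319, 3.9817, 3.0000)
after link 3: o_3 = (-5.2979, 4.3478, 1.5858)
after link 4: o_4 = (-7.0073, 1.7000, 1.8446)
after link 5: o_5 = (-11.6724, 2.9500, 3.1387)
after link 6: o_6 = (-8.8064, 2.1820, 6.4848)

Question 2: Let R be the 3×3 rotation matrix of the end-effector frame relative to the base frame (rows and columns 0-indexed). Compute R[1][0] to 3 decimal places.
-0.250

End-effector x-axis (col 0 of R) = (0.9330,-0.2500,-0.2588)
R[1][0] = -0.2500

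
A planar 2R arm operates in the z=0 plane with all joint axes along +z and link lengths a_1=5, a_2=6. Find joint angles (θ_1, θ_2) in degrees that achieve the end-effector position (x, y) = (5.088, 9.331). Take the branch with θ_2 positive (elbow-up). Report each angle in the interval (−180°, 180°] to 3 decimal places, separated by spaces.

cos θ_2 = (112.9553−5²−6²)/(2·5·6) = 0.8659; θ_2 = 30.0119° (elbow-up)
β = atan2(9.3310,5.0880) = 61.3973°; ψ = atan2(3.0011,10.1955) = 16.4019°
θ_1 = β − ψ = 44.9954°

44.995 30.012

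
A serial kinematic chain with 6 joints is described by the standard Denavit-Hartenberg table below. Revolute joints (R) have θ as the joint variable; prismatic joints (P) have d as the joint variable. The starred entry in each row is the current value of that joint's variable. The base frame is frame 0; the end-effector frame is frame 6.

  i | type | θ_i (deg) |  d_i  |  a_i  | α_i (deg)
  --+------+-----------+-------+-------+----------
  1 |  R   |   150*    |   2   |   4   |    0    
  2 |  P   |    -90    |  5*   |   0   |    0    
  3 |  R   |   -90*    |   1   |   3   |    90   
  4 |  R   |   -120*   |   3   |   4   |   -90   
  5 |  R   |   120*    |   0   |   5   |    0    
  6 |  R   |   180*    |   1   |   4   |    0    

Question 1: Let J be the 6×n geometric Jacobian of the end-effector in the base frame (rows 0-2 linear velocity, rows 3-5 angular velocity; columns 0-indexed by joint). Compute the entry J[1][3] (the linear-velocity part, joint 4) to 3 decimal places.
axis z_3 = (-0.5000,-0.8660,0.0000); lever o_n−o_3 = (-1.8325,-1.4061,-3.5311)
cross product → J_v[:, 3] = (3.0580,-1.7655,-0.8840)
J_ω[:, 3] = z_3
entry J[1][3] = -1.7655

-1.766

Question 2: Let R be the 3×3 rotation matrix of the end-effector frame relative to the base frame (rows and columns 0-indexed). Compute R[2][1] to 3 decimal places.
-0.750

End-effector y-axis (col 1 of R) = (-0.1250,0.6495,-0.7500)
R[2][1] = -0.7500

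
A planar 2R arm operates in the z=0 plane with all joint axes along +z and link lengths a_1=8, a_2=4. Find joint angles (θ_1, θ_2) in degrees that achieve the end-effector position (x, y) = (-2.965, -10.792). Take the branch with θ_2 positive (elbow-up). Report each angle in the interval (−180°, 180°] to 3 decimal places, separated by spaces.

cos θ_2 = (125.2585−8²−4²)/(2·8·4) = 0.7072; θ_2 = 44.9954° (elbow-up)
β = atan2(-10.7920,-2.9650) = -105.3624°; ψ = atan2(2.8282,10.8287) = 14.6374°
θ_1 = β − ψ = -119.9998°

-120.000 44.995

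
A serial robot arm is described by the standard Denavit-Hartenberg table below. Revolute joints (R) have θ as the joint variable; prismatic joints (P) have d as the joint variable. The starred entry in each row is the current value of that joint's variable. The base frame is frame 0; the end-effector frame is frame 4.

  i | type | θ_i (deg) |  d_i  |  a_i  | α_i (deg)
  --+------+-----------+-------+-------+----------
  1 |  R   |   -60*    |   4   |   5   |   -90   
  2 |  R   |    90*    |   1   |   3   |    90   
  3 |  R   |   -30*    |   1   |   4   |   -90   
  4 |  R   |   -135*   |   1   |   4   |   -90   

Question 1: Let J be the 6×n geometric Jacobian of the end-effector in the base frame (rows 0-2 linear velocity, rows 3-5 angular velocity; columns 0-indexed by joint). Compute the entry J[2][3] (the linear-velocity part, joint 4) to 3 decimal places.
-2.449

axis z_3 = (0.7500,0.4330,-0.5000); lever o_n−o_3 = (3.3890,-1.3094,1.9495)
cross product → J_v[:, 3] = (0.1895,-3.1566,-2.4495)
J_ω[:, 3] = z_3
entry J[2][3] = -2.4495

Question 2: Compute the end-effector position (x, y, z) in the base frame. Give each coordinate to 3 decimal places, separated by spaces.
5.523 -7.006 -0.515

after link 1: o_1 = (2.5000, -4.3301, 4.0000)
after link 2: o_2 = (3.3660, -3.8301, 1.0000)
after link 3: o_3 = (2.1340, -5.6962, -2.4641)
after link 4: o_4 = (5.5229, -7.0055, -0.5146)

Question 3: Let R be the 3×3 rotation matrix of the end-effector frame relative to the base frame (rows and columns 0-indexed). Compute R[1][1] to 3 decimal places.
-0.433

End-effector y-axis (col 1 of R) = (-0.7500,-0.4330,0.5000)
R[1][1] = -0.4330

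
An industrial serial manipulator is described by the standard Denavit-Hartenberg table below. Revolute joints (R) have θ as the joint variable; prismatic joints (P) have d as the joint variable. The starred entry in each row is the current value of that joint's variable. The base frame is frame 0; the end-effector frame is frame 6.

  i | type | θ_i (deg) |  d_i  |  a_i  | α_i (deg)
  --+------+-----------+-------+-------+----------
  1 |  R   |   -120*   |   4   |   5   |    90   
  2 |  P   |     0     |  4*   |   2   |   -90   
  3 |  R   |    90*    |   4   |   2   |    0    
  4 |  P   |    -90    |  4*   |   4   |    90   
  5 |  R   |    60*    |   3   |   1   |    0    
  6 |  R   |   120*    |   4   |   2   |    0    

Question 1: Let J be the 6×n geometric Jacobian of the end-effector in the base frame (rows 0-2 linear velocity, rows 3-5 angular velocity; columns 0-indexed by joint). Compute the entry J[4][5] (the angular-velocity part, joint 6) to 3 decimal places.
axis z_5 = (-0.8660,0.5000,0.0000); lever o_n−o_5 = (-2.4641,3.7321,0.0000)
cross product → J_v[:, 5] = (0.0000,0.0000,-2.0000)
J_ω[:, 5] = z_5
entry J[4][5] = 0.5000

0.500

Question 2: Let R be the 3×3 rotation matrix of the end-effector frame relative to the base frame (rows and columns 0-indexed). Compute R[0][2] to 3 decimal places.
End-effector z-axis (col 2 of R) = (-0.8660,0.5000,0.0000)
R[0][2] = -0.8660

-0.866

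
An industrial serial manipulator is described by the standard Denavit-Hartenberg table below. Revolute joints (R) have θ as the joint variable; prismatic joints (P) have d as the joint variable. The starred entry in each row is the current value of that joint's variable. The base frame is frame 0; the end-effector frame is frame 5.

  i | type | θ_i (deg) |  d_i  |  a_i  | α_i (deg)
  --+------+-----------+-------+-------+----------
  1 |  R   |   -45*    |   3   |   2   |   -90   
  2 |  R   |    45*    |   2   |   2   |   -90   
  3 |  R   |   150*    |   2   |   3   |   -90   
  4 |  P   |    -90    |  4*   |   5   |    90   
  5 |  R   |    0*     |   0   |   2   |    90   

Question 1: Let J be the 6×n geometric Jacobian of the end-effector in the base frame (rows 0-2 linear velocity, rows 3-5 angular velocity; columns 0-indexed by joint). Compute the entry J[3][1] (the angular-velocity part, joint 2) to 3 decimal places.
0.707

axis z_1 = (0.7071,0.7071,0.0000); lever o_n−o_1 = (-2.9960,8.6021,-4.5268)
cross product → J_v[:, 1] = (-3.2010,3.2010,8.2011)
J_ω[:, 1] = z_1
entry J[3][1] = 0.7071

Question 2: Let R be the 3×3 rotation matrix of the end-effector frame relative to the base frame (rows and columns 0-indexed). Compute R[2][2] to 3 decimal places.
End-effector z-axis (col 2 of R) = (-0.3624,-0.8624,-0.3536)
R[2][2] = -0.3536

-0.354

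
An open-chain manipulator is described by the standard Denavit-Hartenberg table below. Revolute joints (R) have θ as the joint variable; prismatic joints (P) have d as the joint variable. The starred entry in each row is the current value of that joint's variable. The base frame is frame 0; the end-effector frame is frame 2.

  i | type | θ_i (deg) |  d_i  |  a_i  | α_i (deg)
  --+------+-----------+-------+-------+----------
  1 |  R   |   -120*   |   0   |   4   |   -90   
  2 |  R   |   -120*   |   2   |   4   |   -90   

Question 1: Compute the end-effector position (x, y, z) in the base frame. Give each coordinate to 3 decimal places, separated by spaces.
after link 1: o_1 = (-2.0000, -3.4641, 0.0000)
after link 2: o_2 = (0.7321, -2.7321, 3.4641)

0.732 -2.732 3.464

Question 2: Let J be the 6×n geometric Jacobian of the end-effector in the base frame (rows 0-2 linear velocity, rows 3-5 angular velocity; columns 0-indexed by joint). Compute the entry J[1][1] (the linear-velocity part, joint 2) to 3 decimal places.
-3.000

axis z_1 = (0.8660,-0.5000,0.0000); lever o_n−o_1 = (2.7321,0.7321,3.4641)
cross product → J_v[:, 1] = (-1.7321,-3.0000,2.0000)
J_ω[:, 1] = z_1
entry J[1][1] = -3.0000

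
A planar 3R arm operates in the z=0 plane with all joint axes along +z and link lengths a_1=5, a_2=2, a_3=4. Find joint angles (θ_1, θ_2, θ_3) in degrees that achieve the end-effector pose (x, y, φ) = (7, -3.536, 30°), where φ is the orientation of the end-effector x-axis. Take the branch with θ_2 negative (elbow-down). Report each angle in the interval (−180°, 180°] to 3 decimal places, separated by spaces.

wrist centre = target − a_3·(cos φ, sin φ) = (3.5359, -5.5360)
cos θ_2 = (43.1499−5²−2²)/(2·5·2) = 0.7075; θ_2 = -44.9686° (elbow-down)
β = atan2(-5.5360,3.5359) = -57.4332°; ψ = atan2(-1.4134,6.4150) = -12.4257°
θ_1 = β − ψ = -45.0076°
θ_3 = φ − θ_1 − θ_2 = 119.9762° (wrapped to (-180°,180°])

-45.008 -44.969 119.976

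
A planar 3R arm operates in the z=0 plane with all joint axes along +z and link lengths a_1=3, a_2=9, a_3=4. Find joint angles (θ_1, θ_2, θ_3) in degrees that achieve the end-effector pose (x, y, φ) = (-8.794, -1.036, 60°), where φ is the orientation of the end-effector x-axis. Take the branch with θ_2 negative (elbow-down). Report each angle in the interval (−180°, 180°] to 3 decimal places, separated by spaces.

wrist centre = target − a_3·(cos φ, sin φ) = (-10.7940, -4.5001)
cos θ_2 = (136.7614−3²−9²)/(2·3·9) = 0.8660; θ_2 = -30.0085° (elbow-down)
β = atan2(-4.5001,-10.7940) = -157.3684°; ψ = atan2(-4.5012,10.7936) = -22.6373°
θ_1 = β − ψ = -134.7311°
θ_3 = φ − θ_1 − θ_2 = -135.2604° (wrapped to (-180°,180°])

-134.731 -30.009 -135.260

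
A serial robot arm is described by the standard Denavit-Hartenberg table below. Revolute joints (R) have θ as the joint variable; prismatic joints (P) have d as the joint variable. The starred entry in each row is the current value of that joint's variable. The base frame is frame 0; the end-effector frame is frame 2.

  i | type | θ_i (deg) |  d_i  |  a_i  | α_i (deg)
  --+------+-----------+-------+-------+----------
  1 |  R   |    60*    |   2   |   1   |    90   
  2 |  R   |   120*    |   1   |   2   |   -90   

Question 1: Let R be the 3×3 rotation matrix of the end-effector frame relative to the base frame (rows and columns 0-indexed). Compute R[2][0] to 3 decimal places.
End-effector x-axis (col 0 of R) = (-0.2500,-0.4330,0.8660)
R[2][0] = 0.8660

0.866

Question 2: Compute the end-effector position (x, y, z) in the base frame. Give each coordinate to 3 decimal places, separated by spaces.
after link 1: o_1 = (0.5000, 0.8660, 2.0000)
after link 2: o_2 = (0.8660, -0.5000, 3.7321)

0.866 -0.500 3.732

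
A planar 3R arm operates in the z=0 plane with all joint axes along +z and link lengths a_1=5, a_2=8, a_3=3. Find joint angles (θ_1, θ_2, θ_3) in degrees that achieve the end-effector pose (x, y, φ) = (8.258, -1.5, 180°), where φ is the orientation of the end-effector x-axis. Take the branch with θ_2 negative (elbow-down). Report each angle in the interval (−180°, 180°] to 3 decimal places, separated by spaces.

wrist centre = target − a_3·(cos φ, sin φ) = (11.2580, -1.5000)
cos θ_2 = (128.9926−5²−8²)/(2·5·8) = 0.4999; θ_2 = -60.0061° (elbow-down)
β = atan2(-1.5000,11.2580) = -7.5893°; ψ = atan2(-6.9286,8.9993) = -37.5931°
θ_1 = β − ψ = 30.0038°
θ_3 = φ − θ_1 − θ_2 = -149.9976° (wrapped to (-180°,180°])

30.004 -60.006 -149.998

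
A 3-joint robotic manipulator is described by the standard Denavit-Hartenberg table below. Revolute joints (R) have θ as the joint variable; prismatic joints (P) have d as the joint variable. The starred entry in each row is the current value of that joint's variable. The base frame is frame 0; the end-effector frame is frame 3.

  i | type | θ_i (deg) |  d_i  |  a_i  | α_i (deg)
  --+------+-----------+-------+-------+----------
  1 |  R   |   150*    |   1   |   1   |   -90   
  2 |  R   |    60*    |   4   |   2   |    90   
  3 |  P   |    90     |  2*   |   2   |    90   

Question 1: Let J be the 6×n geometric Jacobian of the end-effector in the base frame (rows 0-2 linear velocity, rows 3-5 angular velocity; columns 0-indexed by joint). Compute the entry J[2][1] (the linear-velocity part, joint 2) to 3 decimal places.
-2.732

axis z_1 = (-0.5000,-0.8660,0.0000); lever o_n−o_1 = (-5.3660,-3.8301,-0.7321)
cross product → J_v[:, 1] = (0.6340,-0.3660,-2.7321)
J_ω[:, 1] = z_1
entry J[2][1] = -2.7321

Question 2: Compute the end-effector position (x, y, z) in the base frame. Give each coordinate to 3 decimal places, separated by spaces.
after link 1: o_1 = (-0.8660, 0.5000, 1.0000)
after link 2: o_2 = (-3.7321, -2.4641, -0.7321)
after link 3: o_3 = (-6.2321, -3.3301, 0.2679)

-6.232 -3.330 0.268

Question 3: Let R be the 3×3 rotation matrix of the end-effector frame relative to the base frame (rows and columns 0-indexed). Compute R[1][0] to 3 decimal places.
-0.866

End-effector x-axis (col 0 of R) = (-0.5000,-0.8660,-0.0000)
R[1][0] = -0.8660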